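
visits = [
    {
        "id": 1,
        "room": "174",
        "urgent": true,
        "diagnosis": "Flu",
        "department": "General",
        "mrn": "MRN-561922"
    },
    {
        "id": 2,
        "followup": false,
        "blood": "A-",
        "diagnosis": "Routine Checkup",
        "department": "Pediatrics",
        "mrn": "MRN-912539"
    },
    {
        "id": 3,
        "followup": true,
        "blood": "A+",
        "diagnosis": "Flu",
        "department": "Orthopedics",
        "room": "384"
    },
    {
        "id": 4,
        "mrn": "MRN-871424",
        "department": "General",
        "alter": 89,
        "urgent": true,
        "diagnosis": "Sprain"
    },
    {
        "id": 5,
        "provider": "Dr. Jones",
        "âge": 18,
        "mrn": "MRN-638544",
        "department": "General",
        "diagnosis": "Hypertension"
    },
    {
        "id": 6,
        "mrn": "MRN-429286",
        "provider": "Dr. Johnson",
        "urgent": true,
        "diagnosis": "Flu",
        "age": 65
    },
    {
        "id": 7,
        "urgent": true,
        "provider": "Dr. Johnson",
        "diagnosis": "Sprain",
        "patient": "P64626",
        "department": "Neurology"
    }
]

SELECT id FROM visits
[1, 2, 3, 4, 5, 6, 7]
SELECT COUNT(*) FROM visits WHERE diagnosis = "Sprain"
2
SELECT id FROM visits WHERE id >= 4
[4, 5, 6, 7]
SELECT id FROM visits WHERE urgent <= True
[1, 4, 6, 7]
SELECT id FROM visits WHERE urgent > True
[]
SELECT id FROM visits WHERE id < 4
[1, 2, 3]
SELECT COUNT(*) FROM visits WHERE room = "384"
1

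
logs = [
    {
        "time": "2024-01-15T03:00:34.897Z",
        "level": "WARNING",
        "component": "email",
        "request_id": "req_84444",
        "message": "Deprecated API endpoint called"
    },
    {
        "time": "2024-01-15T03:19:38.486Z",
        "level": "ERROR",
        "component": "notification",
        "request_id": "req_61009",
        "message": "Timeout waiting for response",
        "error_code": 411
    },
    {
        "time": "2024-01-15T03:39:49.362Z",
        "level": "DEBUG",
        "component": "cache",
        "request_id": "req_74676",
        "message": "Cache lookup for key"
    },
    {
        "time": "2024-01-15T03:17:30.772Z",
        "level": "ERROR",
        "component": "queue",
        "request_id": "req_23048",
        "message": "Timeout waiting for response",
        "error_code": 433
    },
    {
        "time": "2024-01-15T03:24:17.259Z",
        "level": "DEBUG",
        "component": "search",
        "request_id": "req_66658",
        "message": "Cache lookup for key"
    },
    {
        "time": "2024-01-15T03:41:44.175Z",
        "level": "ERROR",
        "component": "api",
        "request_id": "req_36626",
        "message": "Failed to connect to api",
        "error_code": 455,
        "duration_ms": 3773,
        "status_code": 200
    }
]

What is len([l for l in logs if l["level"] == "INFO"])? 0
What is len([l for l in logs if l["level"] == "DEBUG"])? 2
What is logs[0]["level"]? "WARNING"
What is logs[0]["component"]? "email"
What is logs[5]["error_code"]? 455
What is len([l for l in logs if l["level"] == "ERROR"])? 3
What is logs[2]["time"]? "2024-01-15T03:39:49.362Z"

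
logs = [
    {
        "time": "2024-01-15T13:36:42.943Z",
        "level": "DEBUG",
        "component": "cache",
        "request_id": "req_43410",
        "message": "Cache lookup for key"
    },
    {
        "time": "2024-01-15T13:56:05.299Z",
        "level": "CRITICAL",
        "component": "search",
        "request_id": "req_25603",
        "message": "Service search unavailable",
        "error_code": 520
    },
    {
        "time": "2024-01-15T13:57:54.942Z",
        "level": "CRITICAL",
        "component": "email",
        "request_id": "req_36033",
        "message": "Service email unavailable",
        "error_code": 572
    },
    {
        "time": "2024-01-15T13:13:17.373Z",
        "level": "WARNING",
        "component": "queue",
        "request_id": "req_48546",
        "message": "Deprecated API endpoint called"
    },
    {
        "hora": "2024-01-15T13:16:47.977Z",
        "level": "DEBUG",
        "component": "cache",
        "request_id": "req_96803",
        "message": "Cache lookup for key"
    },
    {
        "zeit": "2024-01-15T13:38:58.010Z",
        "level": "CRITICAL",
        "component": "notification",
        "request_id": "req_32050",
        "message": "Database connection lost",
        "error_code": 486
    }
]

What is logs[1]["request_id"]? "req_25603"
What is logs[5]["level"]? "CRITICAL"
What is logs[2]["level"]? "CRITICAL"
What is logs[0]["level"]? "DEBUG"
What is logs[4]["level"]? "DEBUG"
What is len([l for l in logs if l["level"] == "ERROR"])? 0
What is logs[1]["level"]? "CRITICAL"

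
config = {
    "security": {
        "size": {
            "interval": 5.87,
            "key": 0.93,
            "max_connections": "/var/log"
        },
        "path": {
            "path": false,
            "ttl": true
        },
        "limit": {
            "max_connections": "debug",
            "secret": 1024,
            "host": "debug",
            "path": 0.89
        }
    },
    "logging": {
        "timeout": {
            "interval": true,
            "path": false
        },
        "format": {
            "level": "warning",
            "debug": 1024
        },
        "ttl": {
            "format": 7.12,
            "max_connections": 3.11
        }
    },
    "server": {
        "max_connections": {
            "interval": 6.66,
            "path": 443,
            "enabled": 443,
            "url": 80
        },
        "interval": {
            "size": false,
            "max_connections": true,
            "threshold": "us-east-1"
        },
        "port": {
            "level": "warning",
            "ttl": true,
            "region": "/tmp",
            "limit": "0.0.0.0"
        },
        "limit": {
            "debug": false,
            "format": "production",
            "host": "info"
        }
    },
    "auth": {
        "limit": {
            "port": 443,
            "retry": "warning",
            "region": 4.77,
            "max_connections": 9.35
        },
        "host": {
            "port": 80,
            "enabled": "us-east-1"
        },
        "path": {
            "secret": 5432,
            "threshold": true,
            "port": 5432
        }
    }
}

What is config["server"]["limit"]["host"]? "info"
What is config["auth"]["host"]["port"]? 80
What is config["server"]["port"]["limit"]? "0.0.0.0"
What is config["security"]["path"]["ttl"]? True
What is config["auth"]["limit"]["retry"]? "warning"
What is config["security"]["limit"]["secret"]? 1024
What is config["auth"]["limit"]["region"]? 4.77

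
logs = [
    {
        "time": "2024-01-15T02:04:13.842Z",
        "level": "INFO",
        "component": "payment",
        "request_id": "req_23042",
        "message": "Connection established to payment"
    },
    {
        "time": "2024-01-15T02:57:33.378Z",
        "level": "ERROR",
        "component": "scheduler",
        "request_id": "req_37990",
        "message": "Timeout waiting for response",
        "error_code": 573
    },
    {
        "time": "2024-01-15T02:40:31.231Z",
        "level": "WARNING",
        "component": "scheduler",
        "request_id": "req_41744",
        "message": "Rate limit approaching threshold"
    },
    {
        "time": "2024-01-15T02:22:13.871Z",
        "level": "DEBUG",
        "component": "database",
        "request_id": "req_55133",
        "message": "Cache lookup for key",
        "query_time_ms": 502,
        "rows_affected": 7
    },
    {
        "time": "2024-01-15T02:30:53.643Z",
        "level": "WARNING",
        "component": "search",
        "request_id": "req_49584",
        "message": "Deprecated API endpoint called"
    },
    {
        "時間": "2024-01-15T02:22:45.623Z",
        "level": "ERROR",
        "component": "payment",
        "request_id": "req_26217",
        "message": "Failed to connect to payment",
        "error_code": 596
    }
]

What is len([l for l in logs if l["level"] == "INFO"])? 1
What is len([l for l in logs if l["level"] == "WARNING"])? 2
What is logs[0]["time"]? "2024-01-15T02:04:13.842Z"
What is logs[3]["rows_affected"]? 7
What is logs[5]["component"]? "payment"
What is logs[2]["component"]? "scheduler"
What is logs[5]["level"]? "ERROR"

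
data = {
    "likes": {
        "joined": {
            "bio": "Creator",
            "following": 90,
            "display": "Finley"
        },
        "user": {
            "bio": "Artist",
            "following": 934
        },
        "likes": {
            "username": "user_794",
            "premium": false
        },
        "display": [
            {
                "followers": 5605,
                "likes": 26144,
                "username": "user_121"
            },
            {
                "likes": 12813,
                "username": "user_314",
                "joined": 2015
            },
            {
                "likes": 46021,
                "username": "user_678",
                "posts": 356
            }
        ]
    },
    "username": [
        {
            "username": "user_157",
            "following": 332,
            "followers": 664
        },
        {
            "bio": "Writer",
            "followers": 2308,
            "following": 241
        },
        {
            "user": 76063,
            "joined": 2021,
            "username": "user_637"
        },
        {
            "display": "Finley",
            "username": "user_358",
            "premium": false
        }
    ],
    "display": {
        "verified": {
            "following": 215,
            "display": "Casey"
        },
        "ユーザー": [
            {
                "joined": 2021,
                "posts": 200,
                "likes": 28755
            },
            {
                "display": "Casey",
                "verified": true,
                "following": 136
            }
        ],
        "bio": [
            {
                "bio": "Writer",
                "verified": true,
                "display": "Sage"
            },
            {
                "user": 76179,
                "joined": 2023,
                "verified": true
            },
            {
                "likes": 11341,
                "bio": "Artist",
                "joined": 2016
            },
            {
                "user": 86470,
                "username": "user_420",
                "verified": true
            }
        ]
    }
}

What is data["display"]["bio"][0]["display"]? "Sage"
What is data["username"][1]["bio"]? "Writer"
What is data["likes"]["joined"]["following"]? 90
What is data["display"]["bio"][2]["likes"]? 11341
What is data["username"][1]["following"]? 241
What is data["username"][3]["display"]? "Finley"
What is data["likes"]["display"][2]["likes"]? 46021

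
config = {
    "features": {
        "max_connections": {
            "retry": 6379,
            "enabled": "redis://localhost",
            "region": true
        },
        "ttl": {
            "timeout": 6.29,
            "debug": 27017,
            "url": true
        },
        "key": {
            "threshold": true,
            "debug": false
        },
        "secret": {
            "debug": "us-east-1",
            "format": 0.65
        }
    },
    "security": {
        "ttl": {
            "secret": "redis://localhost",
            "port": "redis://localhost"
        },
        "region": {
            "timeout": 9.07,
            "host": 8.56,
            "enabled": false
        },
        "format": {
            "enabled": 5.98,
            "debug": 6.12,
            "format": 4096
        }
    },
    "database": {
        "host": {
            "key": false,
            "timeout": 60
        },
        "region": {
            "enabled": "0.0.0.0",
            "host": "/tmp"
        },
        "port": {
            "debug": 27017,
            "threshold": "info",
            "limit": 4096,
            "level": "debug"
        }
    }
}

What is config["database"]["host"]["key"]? False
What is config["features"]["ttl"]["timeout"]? 6.29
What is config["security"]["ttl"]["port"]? "redis://localhost"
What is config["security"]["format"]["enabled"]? 5.98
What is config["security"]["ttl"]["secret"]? "redis://localhost"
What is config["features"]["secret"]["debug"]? "us-east-1"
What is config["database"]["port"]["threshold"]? "info"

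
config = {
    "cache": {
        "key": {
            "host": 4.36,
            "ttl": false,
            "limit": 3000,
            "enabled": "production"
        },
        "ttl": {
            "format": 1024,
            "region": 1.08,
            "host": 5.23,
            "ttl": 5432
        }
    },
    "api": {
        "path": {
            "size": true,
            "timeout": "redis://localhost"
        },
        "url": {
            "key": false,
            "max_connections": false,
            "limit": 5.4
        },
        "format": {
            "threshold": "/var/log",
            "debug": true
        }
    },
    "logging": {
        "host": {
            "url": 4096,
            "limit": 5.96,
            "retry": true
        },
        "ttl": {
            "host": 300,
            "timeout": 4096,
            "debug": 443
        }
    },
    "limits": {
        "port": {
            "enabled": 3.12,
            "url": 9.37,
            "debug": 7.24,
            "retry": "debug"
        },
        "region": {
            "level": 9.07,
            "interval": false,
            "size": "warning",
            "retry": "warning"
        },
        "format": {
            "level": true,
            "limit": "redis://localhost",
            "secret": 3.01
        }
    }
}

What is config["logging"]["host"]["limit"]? 5.96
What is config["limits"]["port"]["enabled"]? 3.12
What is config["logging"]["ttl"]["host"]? 300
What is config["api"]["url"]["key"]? False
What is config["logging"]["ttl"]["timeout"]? 4096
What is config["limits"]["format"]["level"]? True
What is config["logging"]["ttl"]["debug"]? 443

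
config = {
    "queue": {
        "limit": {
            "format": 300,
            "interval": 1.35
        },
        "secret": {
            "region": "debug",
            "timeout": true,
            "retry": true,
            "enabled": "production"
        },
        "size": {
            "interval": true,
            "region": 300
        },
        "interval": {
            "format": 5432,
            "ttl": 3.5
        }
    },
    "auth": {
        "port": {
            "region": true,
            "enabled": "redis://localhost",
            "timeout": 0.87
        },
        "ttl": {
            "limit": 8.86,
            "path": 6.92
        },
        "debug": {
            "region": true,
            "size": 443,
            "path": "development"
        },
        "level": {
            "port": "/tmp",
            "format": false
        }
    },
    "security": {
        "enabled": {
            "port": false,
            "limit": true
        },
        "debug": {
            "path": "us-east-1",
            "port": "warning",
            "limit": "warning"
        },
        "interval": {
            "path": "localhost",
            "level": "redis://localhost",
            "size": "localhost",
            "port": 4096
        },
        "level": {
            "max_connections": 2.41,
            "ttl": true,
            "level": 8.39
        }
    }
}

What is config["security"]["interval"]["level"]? "redis://localhost"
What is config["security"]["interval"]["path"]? "localhost"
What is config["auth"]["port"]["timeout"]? 0.87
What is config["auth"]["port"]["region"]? True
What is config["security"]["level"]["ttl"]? True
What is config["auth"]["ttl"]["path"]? 6.92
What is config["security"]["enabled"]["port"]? False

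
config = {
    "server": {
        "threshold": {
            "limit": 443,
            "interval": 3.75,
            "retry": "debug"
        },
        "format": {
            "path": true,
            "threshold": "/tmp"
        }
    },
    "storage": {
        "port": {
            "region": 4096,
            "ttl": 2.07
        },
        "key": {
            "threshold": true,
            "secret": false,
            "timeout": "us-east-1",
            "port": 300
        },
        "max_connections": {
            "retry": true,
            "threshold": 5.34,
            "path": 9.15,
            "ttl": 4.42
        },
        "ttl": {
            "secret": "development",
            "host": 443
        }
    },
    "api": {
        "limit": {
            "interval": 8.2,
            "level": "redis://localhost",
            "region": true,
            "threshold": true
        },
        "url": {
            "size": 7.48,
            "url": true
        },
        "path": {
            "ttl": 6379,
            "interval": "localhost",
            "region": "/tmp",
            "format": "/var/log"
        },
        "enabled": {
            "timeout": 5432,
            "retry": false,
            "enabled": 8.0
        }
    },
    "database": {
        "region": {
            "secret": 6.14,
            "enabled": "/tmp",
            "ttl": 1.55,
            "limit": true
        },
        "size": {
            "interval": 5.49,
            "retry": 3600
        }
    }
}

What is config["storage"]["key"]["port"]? 300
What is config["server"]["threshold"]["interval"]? 3.75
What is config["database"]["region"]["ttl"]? 1.55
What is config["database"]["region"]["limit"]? True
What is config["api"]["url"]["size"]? 7.48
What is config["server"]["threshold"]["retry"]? "debug"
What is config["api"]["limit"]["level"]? "redis://localhost"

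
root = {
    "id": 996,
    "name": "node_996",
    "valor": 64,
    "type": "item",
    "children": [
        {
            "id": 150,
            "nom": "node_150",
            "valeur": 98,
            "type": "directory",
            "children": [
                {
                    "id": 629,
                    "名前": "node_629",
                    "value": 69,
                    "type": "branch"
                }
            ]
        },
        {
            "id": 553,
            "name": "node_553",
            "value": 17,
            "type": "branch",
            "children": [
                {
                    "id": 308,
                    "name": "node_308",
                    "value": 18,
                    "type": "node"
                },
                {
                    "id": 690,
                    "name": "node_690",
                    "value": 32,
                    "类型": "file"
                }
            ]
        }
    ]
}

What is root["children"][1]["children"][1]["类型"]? "file"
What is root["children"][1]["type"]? "branch"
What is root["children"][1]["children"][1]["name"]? "node_690"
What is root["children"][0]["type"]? "directory"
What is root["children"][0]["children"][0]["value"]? 69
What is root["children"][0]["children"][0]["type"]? "branch"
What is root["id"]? 996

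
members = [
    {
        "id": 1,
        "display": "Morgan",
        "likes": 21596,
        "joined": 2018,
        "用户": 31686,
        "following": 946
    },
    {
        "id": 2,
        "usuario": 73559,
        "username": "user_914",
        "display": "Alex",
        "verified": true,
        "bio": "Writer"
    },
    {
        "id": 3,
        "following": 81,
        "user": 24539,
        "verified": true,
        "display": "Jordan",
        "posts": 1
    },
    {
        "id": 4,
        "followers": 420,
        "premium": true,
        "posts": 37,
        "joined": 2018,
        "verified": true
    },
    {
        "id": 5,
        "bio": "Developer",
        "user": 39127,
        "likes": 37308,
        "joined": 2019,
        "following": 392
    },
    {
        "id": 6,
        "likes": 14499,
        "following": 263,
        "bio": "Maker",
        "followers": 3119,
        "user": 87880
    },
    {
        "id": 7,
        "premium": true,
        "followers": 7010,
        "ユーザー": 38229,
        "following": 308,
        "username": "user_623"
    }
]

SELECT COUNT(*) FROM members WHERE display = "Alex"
1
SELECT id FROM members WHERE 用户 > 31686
[]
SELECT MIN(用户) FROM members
31686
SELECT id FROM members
[1, 2, 3, 4, 5, 6, 7]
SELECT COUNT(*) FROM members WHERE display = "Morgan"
1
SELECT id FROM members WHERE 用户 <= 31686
[1]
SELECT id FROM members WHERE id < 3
[1, 2]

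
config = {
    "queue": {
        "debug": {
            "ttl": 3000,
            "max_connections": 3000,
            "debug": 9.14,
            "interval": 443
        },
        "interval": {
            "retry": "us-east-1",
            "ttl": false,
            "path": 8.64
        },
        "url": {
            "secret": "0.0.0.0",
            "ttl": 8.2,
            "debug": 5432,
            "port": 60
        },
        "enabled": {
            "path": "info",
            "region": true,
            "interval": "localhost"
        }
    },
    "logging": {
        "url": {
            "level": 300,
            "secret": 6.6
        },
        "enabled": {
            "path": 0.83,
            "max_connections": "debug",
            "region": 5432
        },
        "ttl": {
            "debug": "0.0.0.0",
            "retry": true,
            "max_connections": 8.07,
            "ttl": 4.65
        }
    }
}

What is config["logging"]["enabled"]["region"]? 5432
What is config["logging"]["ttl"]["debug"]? "0.0.0.0"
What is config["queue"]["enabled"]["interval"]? "localhost"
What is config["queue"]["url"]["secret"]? "0.0.0.0"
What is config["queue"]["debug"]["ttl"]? 3000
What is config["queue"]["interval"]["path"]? 8.64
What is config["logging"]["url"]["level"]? 300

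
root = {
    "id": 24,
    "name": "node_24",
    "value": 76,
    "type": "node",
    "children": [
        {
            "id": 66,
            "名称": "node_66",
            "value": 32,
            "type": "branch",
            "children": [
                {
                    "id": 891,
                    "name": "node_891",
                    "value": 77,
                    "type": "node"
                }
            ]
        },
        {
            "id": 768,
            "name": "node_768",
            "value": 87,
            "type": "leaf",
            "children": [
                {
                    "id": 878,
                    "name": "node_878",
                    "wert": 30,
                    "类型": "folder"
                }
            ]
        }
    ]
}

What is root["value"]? 76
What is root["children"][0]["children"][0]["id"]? 891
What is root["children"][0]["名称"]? "node_66"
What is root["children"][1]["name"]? "node_768"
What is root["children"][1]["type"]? "leaf"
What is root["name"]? "node_24"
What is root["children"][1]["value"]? 87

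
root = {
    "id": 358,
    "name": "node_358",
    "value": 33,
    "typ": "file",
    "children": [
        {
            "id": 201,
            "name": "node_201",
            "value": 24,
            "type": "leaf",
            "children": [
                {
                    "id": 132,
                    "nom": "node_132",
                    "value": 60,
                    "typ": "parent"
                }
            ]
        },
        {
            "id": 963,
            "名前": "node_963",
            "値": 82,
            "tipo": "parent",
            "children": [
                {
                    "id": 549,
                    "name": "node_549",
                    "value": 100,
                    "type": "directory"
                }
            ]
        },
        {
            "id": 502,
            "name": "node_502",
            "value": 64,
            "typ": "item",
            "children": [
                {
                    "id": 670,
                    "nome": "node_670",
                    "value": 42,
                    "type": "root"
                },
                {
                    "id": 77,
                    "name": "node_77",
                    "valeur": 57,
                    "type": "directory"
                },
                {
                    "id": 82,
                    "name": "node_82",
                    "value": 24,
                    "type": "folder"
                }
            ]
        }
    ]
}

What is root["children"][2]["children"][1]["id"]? 77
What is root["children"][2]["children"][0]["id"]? 670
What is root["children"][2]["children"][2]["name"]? "node_82"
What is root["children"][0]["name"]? "node_201"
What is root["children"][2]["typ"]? "item"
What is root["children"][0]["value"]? 24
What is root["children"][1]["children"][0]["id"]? 549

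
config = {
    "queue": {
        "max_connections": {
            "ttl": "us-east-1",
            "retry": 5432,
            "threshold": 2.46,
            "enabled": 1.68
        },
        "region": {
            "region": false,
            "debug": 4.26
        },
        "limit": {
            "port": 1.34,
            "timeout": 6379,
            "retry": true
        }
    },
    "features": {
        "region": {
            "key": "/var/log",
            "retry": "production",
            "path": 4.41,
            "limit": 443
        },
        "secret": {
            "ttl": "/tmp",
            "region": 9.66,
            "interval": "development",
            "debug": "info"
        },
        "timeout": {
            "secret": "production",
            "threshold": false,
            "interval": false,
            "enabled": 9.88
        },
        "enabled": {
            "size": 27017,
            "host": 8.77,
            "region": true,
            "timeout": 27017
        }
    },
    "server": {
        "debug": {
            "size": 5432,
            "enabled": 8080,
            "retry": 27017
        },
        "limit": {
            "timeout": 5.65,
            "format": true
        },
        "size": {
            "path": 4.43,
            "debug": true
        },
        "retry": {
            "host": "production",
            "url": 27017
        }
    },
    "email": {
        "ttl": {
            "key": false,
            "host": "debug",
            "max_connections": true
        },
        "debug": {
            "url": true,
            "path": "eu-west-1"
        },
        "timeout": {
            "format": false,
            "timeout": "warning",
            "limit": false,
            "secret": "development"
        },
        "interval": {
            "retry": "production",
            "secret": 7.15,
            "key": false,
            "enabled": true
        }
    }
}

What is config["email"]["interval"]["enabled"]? True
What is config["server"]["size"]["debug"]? True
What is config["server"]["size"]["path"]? 4.43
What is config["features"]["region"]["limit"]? 443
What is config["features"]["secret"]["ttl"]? "/tmp"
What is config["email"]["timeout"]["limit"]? False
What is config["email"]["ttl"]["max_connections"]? True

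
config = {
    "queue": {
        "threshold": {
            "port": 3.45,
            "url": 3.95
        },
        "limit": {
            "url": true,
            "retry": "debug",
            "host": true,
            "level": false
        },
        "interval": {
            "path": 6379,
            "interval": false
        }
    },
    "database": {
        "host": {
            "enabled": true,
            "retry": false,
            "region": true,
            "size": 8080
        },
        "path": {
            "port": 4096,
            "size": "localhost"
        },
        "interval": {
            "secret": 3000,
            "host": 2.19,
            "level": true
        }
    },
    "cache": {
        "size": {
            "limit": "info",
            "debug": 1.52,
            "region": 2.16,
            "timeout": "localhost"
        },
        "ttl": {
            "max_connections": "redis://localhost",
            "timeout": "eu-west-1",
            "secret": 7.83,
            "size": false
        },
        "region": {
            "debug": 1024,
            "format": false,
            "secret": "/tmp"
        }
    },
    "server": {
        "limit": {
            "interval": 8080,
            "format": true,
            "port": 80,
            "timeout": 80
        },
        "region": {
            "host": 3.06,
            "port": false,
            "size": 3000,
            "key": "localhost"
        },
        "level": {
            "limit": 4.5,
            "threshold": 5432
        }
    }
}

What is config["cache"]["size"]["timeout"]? "localhost"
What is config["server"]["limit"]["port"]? 80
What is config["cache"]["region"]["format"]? False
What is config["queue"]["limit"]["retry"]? "debug"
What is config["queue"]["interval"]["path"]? 6379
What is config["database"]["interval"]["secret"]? 3000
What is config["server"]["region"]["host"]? 3.06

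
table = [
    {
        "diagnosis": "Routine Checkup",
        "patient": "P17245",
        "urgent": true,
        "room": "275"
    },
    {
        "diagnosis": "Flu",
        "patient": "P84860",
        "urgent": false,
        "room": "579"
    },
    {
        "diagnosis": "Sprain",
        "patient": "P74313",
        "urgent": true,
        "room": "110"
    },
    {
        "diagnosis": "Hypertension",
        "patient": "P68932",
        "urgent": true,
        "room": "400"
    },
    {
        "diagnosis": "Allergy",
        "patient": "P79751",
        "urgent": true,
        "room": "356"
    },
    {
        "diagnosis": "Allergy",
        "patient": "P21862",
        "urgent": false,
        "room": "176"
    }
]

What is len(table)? 6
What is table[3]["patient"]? "P68932"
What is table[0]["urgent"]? True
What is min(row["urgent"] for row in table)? False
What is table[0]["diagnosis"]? "Routine Checkup"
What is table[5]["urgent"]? False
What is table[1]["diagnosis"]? "Flu"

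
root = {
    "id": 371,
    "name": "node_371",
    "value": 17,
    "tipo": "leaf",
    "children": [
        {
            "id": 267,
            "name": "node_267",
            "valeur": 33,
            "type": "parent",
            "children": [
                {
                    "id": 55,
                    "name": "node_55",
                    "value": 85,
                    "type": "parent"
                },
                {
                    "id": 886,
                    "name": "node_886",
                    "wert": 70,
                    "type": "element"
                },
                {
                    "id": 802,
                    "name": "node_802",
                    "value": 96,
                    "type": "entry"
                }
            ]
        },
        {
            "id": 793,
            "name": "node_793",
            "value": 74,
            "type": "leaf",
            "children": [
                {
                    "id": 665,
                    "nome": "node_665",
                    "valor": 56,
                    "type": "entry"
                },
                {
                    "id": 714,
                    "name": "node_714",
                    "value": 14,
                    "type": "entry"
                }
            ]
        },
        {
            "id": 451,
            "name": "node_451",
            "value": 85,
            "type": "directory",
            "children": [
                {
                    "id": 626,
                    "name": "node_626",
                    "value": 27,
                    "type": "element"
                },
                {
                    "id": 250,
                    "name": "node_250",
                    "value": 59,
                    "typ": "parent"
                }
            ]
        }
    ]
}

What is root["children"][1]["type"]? "leaf"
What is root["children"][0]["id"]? 267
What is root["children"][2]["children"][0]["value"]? 27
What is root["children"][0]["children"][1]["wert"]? 70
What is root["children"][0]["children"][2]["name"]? "node_802"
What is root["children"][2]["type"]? "directory"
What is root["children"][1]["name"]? "node_793"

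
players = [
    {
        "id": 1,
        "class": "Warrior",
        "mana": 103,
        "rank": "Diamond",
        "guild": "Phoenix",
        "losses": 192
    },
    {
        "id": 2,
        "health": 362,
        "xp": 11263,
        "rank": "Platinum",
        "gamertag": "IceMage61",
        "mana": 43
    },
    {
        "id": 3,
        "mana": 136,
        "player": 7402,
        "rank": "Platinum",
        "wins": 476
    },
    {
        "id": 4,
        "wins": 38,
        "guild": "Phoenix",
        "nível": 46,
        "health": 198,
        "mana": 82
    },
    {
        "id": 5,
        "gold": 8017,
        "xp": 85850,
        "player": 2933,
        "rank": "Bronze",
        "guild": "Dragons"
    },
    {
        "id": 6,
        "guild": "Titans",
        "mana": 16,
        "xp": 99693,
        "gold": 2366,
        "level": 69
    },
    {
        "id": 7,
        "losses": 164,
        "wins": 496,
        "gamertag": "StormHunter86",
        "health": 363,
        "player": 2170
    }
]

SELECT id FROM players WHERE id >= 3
[3, 4, 5, 6, 7]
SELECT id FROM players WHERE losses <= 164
[7]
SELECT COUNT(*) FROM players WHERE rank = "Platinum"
2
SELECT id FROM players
[1, 2, 3, 4, 5, 6, 7]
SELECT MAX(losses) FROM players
192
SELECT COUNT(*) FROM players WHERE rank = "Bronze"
1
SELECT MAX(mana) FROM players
136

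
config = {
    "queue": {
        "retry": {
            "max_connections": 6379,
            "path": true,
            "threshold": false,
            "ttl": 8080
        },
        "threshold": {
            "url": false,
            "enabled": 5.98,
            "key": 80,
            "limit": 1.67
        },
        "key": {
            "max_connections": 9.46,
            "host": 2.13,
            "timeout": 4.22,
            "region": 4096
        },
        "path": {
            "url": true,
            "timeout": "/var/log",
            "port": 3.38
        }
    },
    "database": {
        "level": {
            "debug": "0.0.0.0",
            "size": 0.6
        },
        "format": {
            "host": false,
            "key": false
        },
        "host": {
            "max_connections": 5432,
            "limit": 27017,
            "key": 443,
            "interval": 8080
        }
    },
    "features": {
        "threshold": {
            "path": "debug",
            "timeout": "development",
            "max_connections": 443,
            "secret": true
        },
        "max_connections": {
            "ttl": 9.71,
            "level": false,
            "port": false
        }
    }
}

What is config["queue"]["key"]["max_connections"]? 9.46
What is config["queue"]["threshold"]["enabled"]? 5.98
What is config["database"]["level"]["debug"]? "0.0.0.0"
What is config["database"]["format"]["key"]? False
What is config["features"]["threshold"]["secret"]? True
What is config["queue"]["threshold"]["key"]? 80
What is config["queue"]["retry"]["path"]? True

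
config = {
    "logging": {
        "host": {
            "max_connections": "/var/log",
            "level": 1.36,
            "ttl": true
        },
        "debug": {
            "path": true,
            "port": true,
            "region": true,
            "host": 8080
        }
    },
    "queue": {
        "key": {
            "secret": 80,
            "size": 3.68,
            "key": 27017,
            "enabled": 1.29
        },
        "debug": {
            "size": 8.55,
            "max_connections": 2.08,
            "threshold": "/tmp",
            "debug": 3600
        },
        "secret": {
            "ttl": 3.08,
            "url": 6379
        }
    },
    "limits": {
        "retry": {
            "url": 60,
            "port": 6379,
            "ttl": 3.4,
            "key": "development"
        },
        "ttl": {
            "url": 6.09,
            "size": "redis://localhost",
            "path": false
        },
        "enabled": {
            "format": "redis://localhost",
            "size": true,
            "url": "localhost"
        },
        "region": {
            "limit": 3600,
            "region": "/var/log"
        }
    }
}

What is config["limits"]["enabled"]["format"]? "redis://localhost"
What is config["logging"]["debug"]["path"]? True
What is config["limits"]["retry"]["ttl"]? 3.4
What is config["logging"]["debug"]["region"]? True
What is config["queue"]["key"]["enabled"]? 1.29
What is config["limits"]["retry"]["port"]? 6379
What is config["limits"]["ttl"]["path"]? False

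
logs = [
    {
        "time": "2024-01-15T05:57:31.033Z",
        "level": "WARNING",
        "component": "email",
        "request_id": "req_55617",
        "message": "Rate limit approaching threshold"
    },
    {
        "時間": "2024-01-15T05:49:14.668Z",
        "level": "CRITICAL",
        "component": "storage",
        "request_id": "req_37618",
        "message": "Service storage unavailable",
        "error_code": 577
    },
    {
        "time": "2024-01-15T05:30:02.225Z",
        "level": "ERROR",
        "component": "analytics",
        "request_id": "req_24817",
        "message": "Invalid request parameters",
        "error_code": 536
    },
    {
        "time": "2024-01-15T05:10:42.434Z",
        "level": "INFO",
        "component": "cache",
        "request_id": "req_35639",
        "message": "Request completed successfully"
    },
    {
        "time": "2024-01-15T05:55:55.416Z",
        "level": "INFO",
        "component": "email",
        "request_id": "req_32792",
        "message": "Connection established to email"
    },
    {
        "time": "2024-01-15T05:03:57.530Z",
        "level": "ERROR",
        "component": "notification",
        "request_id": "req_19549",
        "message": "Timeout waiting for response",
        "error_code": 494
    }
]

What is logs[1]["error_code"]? 577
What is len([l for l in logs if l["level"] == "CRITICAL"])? 1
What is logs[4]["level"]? "INFO"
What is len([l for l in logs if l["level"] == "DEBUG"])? 0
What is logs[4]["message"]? "Connection established to email"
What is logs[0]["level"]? "WARNING"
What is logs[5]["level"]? "ERROR"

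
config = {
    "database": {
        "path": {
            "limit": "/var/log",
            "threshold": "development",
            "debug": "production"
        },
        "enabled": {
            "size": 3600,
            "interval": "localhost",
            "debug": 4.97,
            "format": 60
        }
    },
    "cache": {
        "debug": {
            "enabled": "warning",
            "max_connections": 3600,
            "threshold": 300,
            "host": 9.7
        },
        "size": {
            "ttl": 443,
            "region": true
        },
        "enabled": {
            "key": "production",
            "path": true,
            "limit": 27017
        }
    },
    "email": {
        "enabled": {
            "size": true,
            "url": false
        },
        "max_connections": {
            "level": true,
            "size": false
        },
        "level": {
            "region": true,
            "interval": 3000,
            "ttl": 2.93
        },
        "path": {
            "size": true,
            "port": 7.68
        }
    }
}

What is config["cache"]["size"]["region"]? True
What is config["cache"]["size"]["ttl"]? 443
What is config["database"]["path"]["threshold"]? "development"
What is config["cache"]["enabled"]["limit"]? 27017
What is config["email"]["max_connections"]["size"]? False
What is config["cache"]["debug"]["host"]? 9.7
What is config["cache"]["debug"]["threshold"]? 300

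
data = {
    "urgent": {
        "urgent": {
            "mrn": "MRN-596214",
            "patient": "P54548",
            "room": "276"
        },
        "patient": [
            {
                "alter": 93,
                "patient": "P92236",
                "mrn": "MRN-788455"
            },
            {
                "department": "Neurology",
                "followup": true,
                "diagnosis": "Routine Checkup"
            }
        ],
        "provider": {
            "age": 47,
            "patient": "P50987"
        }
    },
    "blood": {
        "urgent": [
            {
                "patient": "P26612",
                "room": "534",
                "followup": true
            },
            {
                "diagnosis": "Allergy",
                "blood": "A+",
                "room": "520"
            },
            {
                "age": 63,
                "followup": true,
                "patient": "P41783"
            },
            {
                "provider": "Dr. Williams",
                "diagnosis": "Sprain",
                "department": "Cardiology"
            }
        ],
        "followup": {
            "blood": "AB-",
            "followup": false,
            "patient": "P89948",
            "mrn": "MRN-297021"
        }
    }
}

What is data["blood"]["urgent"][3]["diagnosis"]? "Sprain"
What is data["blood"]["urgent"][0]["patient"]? "P26612"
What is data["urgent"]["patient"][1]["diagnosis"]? "Routine Checkup"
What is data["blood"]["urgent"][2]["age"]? 63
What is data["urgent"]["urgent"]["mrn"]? "MRN-596214"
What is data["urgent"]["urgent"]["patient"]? "P54548"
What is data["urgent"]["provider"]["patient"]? "P50987"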